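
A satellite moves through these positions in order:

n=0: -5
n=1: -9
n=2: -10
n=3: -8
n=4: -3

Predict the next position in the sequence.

5

Taking differences between consecutive positions: -4, -1, +2, +5. These grow by +3 each step.
step 5: -3 + 8 → 5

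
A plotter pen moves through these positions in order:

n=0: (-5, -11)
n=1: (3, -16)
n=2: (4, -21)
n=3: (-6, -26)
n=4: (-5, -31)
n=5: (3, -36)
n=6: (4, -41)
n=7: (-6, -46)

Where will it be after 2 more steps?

The first coordinate repeats the cycle [-5, 3, 4, -6] with period 4; step 9 mod 4 = 1, giving 3.
The second coordinate changes by -5 each step, so at step 9 it is -11 + 9·(-5) = -56.

(3, -56)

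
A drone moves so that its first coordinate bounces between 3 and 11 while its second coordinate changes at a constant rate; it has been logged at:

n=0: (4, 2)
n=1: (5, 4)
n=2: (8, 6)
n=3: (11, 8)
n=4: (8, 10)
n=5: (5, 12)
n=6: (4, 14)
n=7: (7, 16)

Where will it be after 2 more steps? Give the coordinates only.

(9, 20)

The first coordinate reflects between 3 and 11, moving 3 per step.
  step 8: 7 → 10
  step 9: 10 → 9
The second coordinate changes by +2 each step: at step 9 it is 20.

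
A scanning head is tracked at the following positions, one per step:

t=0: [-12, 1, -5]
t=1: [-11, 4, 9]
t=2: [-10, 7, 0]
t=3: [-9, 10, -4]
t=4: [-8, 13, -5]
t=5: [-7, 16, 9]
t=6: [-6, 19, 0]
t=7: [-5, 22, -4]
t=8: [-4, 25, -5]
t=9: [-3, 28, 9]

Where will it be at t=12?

[0, 37, -5]

First: linear, +1 per step → 0 at step 12.
Second: linear, +3 per step → 37 at step 12.
Third: cycles through -5, 9, 0, -4 every 4 steps. Step 12 lands at position 0 of the cycle → -5.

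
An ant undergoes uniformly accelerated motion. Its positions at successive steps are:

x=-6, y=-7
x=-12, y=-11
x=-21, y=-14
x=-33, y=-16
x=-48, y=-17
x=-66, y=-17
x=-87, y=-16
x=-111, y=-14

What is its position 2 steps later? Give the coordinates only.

Taking differences between consecutive positions: (-6,-4), (-9,-3), (-12,-2), (-15,-1), (-18,+0), (-21,+1), (-24,+2). These grow by (-3,+1) each step.
step 8: x=-111, y=-14 + (-27,+3) → x=-138, y=-11
step 9: x=-138, y=-11 + (-30,+4) → x=-168, y=-7

x=-168, y=-7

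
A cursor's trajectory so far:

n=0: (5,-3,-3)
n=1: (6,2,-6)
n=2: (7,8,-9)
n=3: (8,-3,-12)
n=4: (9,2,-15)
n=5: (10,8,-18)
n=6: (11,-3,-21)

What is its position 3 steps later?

(14,-3,-30)

First: linear, +1 per step → 14 at step 9.
Second: cycles through -3, 2, 8 every 3 steps. Step 9 lands at position 0 of the cycle → -3.
Third: linear, -3 per step → -30 at step 9.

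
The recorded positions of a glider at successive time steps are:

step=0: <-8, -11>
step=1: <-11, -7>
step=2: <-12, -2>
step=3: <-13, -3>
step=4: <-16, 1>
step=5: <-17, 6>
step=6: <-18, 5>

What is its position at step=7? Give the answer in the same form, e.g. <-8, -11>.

<-21, 9>

Step-to-step displacements: <-3, +4>, <-1, +5>, <-1, -1>, <-3, +4>, <-1, +5>, <-1, -1> — a repeating cycle of length 3.
step 7: apply <-3, +4> → <-21, 9>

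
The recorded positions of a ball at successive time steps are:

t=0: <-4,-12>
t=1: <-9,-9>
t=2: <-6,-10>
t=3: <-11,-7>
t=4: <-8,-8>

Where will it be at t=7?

<-15,-3>

Step-to-step displacements: <-5,+3>, <+3,-1>, <-5,+3>, <+3,-1> — a repeating cycle of length 2.
step 5: apply <-5,+3> → <-13,-5>
step 6: apply <+3,-1> → <-10,-6>
step 7: apply <-5,+3> → <-15,-3>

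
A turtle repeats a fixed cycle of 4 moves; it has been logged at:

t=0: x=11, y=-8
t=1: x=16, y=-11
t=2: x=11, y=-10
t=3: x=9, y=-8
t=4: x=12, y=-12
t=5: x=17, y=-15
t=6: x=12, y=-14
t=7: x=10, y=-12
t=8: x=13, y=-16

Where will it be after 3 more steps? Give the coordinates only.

Step-to-step displacements: (+5,-3), (-5,+1), (-2,+2), (+3,-4), (+5,-3), (-5,+1), (-2,+2), (+3,-4) — a repeating cycle of length 4.
step 9: apply (+5,-3) → x=18, y=-19
step 10: apply (-5,+1) → x=13, y=-18
step 11: apply (-2,+2) → x=11, y=-16

x=11, y=-16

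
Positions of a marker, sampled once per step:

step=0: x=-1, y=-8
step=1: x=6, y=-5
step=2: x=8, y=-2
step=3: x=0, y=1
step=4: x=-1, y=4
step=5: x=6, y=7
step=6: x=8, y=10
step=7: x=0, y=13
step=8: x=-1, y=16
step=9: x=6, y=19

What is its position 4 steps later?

x=6, y=31

The x coordinate repeats the cycle [-1, 6, 8, 0] with period 4; step 13 mod 4 = 1, giving 6.
The y coordinate changes by +3 each step, so at step 13 it is -8 + 13·(3) = 31.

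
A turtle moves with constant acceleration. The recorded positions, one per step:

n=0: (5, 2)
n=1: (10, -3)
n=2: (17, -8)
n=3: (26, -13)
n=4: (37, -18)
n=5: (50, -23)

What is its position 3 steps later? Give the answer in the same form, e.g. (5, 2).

(101, -38)

First differences are (+5, -5), (+7, -5), (+9, -5), (+11, -5), (+13, -5); their common second difference is (+2, +0) (constant acceleration).
step 6: (50, -23) + (+15, -5) → (65, -28)
step 7: (65, -28) + (+17, -5) → (82, -33)
step 8: (82, -33) + (+19, -5) → (101, -38)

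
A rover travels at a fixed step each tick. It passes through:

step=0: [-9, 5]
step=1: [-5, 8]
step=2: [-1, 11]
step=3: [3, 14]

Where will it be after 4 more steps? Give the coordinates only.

The position changes by [+4, +3] every step.
step 4: [3, 14] + [+4, +3] → [7, 17]
step 5: [7, 17] + [+4, +3] → [11, 20]
step 6: [11, 20] + [+4, +3] → [15, 23]
step 7: [15, 23] + [+4, +3] → [19, 26]

[19, 26]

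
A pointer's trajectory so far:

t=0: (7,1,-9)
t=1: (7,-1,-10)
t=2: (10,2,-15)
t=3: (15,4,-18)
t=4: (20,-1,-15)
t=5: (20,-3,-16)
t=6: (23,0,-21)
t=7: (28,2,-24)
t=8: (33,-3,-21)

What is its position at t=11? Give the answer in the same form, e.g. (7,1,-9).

Differencing gives (+0,-2,-1), (+3,+3,-5), (+5,+2,-3), (+5,-5,+3), (+0,-2,-1), (+3,+3,-5), (+5,+2,-3), (+5,-5,+3). This is the pattern (+0,-2,-1), (+3,+3,-5), (+5,+2,-3), (+5,-5,+3) repeated.
step 9: apply (+0,-2,-1) → (33,-5,-22)
step 10: apply (+3,+3,-5) → (36,-2,-27)
step 11: apply (+5,+2,-3) → (41,0,-30)

(41,0,-30)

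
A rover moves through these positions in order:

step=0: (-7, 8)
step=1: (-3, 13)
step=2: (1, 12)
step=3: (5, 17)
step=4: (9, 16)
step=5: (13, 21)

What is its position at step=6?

(17, 20)

The moves between consecutive positions are (+4, +5), (+4, -1), (+4, +5), (+4, -1), (+4, +5); they repeat the 2-cycle [(+4, +5), (+4, -1)].
step 6: apply (+4, -1) → (17, 20)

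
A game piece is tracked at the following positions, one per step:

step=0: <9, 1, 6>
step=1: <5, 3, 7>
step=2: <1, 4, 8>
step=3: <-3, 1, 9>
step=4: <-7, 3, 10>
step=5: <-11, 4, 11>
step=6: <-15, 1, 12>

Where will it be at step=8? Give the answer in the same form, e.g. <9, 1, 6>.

First: linear, -4 per step → -23 at step 8.
Second: cycles through 1, 3, 4 every 3 steps. Step 8 lands at position 2 of the cycle → 4.
Third: linear, +1 per step → 14 at step 8.

<-23, 4, 14>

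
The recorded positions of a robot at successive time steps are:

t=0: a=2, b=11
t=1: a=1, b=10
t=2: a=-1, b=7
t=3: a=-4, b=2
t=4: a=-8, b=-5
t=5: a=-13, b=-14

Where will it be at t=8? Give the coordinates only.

First differences are (-1, -1), (-2, -3), (-3, -5), (-4, -7), (-5, -9); their common second difference is (-1, -2) (constant acceleration).
step 6: a=-13, b=-14 + (-6, -11) → a=-19, b=-25
step 7: a=-19, b=-25 + (-7, -13) → a=-26, b=-38
step 8: a=-26, b=-38 + (-8, -15) → a=-34, b=-53

a=-34, b=-53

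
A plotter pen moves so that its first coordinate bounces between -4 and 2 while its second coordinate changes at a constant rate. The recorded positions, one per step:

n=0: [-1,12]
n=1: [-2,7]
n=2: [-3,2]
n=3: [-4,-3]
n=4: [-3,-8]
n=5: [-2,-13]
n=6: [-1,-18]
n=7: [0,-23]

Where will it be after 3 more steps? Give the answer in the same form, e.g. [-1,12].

The first coordinate reflects between -4 and 2, moving 1 per step.
  step 8: 0 → 1
  step 9: 1 → 2
  step 10: 2 → 1
The second coordinate changes by -5 each step: at step 10 it is -38.

[1,-38]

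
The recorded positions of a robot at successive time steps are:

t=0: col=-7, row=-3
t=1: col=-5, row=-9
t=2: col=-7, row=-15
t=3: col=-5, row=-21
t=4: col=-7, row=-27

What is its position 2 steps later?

The col coordinate repeats the cycle [-7, -5] with period 2; step 6 mod 2 = 0, giving -7.
The row coordinate changes by -6 each step, so at step 6 it is -3 + 6·(-6) = -39.

col=-7, row=-39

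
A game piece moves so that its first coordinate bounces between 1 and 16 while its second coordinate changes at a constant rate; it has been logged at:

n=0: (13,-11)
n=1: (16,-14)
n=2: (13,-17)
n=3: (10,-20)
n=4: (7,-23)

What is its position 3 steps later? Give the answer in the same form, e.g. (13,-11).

The first coordinate reflects between 1 and 16, moving 3 per step.
  step 5: 7 → 4
  step 6: 4 → 1
  step 7: 1 → 4
The second coordinate changes by -3 each step: at step 7 it is -32.

(4,-32)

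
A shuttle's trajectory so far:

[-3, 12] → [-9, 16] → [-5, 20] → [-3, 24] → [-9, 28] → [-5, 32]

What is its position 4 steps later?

[-3, 48]

First: cycles through -3, -9, -5 every 3 steps. Step 9 lands at position 0 of the cycle → -3.
Second: linear, +4 per step → 48 at step 9.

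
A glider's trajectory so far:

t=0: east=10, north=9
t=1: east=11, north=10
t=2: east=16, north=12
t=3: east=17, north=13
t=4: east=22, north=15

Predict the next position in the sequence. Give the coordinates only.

Step-to-step displacements: (+1,+1), (+5,+2), (+1,+1), (+5,+2) — a repeating cycle of length 2.
step 5: apply (+1,+1) → east=23, north=16

east=23, north=16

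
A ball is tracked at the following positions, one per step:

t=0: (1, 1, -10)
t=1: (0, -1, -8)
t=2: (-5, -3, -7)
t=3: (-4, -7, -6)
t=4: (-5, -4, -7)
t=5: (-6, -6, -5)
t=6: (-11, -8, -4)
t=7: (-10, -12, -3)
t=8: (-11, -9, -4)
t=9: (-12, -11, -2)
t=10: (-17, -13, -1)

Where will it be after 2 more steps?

Step-to-step displacements: (-1, -2, +2), (-5, -2, +1), (+1, -4, +1), (-1, +3, -1), (-1, -2, +2), (-5, -2, +1), (+1, -4, +1), (-1, +3, -1), (-1, -2, +2), (-5, -2, +1) — a repeating cycle of length 4.
step 11: apply (+1, -4, +1) → (-16, -17, 0)
step 12: apply (-1, +3, -1) → (-17, -14, -1)

(-17, -14, -1)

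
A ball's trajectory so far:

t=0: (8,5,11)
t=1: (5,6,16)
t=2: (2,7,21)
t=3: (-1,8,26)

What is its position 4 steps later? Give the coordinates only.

(-13,12,46)

Each step adds (-3,+1,+5) to the position.
step 4: (-1,8,26) + (-3,+1,+5) → (-4,9,31)
step 5: (-4,9,31) + (-3,+1,+5) → (-7,10,36)
step 6: (-7,10,36) + (-3,+1,+5) → (-10,11,41)
step 7: (-10,11,41) + (-3,+1,+5) → (-13,12,46)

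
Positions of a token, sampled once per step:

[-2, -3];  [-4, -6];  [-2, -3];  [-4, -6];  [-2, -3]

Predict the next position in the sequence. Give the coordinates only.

Consecutive displacements [-2, -3], [+2, +3], [-2, -3], [+2, +3] scale by a factor of -1 each step.
step 5: [-2, -3] + [-2, -3] → [-4, -6]

[-4, -6]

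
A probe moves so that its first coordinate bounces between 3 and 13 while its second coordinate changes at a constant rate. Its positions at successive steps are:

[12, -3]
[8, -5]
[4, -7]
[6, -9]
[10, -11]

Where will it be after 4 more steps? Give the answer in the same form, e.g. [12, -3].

The first coordinate travels 4 per step and bounces off the walls at 3 and 13.
  step 5: 10 → 12
  step 6: 12 → 8
  step 7: 8 → 4
  step 8: 4 → 6
The second coordinate changes by -2 each step: at step 8 it is -19.

[6, -19]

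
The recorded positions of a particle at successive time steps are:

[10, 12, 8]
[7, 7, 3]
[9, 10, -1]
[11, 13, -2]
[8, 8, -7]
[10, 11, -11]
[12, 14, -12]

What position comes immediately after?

Step-to-step displacements: [-3, -5, -5], [+2, +3, -4], [+2, +3, -1], [-3, -5, -5], [+2, +3, -4], [+2, +3, -1] — a repeating cycle of length 3.
step 7: apply [-3, -5, -5] → [9, 9, -17]

[9, 9, -17]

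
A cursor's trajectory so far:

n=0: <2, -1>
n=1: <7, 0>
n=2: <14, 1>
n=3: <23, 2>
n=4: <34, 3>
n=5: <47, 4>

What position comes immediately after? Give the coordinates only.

<62, 5>

Successive displacements: <+5, +1>, <+7, +1>, <+9, +1>, <+11, +1>, <+13, +1> — each changes by <+2, +0>.
step 6: <47, 4> + <+15, +1> → <62, 5>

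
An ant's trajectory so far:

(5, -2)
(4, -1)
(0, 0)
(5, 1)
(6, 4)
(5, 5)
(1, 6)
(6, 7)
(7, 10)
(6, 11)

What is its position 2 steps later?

(7, 13)

The moves between consecutive positions are (-1, +1), (-4, +1), (+5, +1), (+1, +3), (-1, +1), (-4, +1), (+5, +1), (+1, +3), (-1, +1); they repeat the 4-cycle [(-1, +1), (-4, +1), (+5, +1), (+1, +3)].
step 10: apply (-4, +1) → (2, 12)
step 11: apply (+5, +1) → (7, 13)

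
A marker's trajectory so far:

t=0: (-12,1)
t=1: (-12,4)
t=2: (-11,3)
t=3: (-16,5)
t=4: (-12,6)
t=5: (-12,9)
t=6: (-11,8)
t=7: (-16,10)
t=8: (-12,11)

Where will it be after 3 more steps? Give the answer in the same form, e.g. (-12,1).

Differencing gives (+0,+3), (+1,-1), (-5,+2), (+4,+1), (+0,+3), (+1,-1), (-5,+2), (+4,+1). This is the pattern (+0,+3), (+1,-1), (-5,+2), (+4,+1) repeated.
step 9: apply (+0,+3) → (-12,14)
step 10: apply (+1,-1) → (-11,13)
step 11: apply (-5,+2) → (-16,15)

(-16,15)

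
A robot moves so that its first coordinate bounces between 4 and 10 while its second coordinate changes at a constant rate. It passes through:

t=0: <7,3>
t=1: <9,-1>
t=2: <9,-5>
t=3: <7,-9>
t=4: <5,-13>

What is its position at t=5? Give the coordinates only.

<5,-17>

The first coordinate travels 2 per step and bounces off the walls at 4 and 10.
  step 5: 5 → 5
The second coordinate changes by -4 each step: at step 5 it is -17.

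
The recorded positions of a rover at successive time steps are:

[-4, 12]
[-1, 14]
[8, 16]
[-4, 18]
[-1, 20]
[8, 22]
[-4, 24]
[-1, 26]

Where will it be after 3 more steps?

First: cycles through -4, -1, 8 every 3 steps. Step 10 lands at position 1 of the cycle → -1.
Second: linear, +2 per step → 32 at step 10.

[-1, 32]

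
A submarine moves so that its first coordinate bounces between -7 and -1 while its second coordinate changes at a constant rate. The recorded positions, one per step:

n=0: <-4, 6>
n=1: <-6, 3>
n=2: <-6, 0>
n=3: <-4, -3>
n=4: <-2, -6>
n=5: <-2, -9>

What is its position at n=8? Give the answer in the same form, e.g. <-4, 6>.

The first coordinate travels 2 per step and bounces off the walls at -7 and -1.
  step 6: -2 → -4
  step 7: -4 → -6
  step 8: -6 → -6
The second coordinate changes by -3 each step: at step 8 it is -18.

<-6, -18>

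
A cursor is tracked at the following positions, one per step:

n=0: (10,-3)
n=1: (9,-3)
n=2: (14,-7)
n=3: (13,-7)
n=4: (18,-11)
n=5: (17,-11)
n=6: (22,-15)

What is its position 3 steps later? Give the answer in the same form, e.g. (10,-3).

(25,-19)

Step-to-step displacements: (-1,+0), (+5,-4), (-1,+0), (+5,-4), (-1,+0), (+5,-4) — a repeating cycle of length 2.
step 7: apply (-1,+0) → (21,-15)
step 8: apply (+5,-4) → (26,-19)
step 9: apply (-1,+0) → (25,-19)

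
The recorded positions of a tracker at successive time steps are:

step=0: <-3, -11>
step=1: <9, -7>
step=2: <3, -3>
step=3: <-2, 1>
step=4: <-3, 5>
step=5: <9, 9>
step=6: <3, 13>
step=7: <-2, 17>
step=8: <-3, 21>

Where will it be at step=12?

<-3, 37>

First: cycles through -3, 9, 3, -2 every 4 steps. Step 12 lands at position 0 of the cycle → -3.
Second: linear, +4 per step → 37 at step 12.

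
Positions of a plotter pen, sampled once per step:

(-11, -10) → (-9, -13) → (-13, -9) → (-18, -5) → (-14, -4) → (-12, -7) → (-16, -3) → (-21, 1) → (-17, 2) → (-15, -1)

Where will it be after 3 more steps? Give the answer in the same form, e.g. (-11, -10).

The moves between consecutive positions are (+2, -3), (-4, +4), (-5, +4), (+4, +1), (+2, -3), (-4, +4), (-5, +4), (+4, +1), (+2, -3); they repeat the 4-cycle [(+2, -3), (-4, +4), (-5, +4), (+4, +1)].
step 10: apply (-4, +4) → (-19, 3)
step 11: apply (-5, +4) → (-24, 7)
step 12: apply (+4, +1) → (-20, 8)

(-20, 8)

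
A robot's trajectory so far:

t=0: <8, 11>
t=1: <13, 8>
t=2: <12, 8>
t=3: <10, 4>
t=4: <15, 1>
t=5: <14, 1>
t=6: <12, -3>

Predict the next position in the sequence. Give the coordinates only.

<17, -6>

The moves between consecutive positions are <+5, -3>, <-1, +0>, <-2, -4>, <+5, -3>, <-1, +0>, <-2, -4>; they repeat the 3-cycle [<+5, -3>, <-1, +0>, <-2, -4>].
step 7: apply <+5, -3> → <17, -6>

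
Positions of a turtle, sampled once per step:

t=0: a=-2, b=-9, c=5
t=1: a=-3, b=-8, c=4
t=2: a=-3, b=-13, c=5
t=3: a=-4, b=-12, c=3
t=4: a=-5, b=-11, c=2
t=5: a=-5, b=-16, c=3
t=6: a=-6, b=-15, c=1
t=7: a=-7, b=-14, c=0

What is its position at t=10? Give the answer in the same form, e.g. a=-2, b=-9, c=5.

The moves between consecutive positions are (-1, +1, -1), (+0, -5, +1), (-1, +1, -2), (-1, +1, -1), (+0, -5, +1), (-1, +1, -2), (-1, +1, -1); they repeat the 3-cycle [(-1, +1, -1), (+0, -5, +1), (-1, +1, -2)].
step 8: apply (+0, -5, +1) → a=-7, b=-19, c=1
step 9: apply (-1, +1, -2) → a=-8, b=-18, c=-1
step 10: apply (-1, +1, -1) → a=-9, b=-17, c=-2

a=-9, b=-17, c=-2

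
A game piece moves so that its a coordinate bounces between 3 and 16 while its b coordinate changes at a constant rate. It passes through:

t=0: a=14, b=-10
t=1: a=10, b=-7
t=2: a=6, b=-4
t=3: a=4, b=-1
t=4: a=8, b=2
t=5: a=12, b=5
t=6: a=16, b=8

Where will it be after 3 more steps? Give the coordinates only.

The a coordinate travels 4 per step and bounces off the walls at 3 and 16.
  step 7: 16 → 12
  step 8: 12 → 8
  step 9: 8 → 4
The b coordinate changes by +3 each step: at step 9 it is 17.

a=4, b=17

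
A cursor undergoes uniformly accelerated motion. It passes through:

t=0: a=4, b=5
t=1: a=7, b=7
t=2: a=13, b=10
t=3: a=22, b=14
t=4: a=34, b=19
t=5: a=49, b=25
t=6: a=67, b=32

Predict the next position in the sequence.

First differences are (+3, +2), (+6, +3), (+9, +4), (+12, +5), (+15, +6), (+18, +7); their common second difference is (+3, +1) (constant acceleration).
step 7: a=67, b=32 + (+21, +8) → a=88, b=40

a=88, b=40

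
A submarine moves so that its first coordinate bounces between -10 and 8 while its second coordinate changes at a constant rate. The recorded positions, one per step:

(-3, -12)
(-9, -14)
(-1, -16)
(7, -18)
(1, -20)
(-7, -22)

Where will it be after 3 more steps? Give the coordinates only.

(5, -28)

The first coordinate reflects between -10 and 8, moving 8 per step.
  step 6: -7 → -5
  step 7: -5 → 3
  step 8: 3 → 5
The second coordinate changes by -2 each step: at step 8 it is -28.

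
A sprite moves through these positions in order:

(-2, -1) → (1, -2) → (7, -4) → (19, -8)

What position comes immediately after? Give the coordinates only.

Consecutive displacements (+3, -1), (+6, -2), (+12, -4) scale by a factor of 2 each step.
step 4: (19, -8) + (+24, -8) → (43, -16)

(43, -16)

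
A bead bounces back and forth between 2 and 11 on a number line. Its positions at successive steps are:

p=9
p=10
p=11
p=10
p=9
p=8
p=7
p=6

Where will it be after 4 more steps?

The value travels 1 per step and bounces off the walls at 2 and 11.
  step 8: 6 → 5
  step 9: 5 → 4
  step 10: 4 → 3
  step 11: 3 → 2

p=2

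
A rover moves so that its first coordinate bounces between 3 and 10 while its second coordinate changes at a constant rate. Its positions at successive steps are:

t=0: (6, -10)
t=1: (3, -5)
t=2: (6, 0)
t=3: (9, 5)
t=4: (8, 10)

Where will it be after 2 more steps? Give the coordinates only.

(4, 20)

The first coordinate reflects between 3 and 10, moving 3 per step.
  step 5: 8 → 5
  step 6: 5 → 4
The second coordinate changes by +5 each step: at step 6 it is 20.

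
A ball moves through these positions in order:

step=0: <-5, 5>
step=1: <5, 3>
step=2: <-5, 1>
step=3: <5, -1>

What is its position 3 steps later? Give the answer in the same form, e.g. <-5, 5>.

<-5, -7>

First: cycles through -5, 5 every 2 steps. Step 6 lands at position 0 of the cycle → -5.
Second: linear, -2 per step → -7 at step 6.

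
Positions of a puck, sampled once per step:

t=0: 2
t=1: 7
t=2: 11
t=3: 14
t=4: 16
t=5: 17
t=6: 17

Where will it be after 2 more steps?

Taking differences between consecutive positions: +5, +4, +3, +2, +1, +0. These grow by -1 each step.
step 7: 17 − 1 → 16
step 8: 16 − 2 → 14

14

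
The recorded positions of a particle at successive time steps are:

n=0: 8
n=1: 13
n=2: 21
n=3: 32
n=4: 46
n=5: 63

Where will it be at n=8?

Successive displacements: +5, +8, +11, +14, +17 — each changes by +3.
step 6: 63 + 20 → 83
step 7: 83 + 23 → 106
step 8: 106 + 26 → 132

132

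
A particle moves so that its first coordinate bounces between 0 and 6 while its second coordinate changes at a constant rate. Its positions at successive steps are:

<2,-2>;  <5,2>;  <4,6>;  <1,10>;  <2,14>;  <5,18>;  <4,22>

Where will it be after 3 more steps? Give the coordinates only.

<5,34>

The first coordinate travels 3 per step and bounces off the walls at 0 and 6.
  step 7: 4 → 1
  step 8: 1 → 2
  step 9: 2 → 5
The second coordinate changes by +4 each step: at step 9 it is 34.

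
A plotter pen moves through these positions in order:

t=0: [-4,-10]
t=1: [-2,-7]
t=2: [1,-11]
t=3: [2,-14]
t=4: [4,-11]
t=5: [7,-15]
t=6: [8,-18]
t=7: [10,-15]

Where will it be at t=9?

[14,-22]

Differencing gives [+2,+3], [+3,-4], [+1,-3], [+2,+3], [+3,-4], [+1,-3], [+2,+3]. This is the pattern [+2,+3], [+3,-4], [+1,-3] repeated.
step 8: apply [+3,-4] → [13,-19]
step 9: apply [+1,-3] → [14,-22]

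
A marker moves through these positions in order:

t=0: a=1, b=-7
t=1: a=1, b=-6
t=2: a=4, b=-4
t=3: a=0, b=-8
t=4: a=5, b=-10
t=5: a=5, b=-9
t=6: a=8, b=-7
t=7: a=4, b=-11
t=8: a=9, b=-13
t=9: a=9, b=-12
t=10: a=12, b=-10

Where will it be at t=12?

a=13, b=-16

Step-to-step displacements: (+0, +1), (+3, +2), (-4, -4), (+5, -2), (+0, +1), (+3, +2), (-4, -4), (+5, -2), (+0, +1), (+3, +2) — a repeating cycle of length 4.
step 11: apply (-4, -4) → a=8, b=-14
step 12: apply (+5, -2) → a=13, b=-16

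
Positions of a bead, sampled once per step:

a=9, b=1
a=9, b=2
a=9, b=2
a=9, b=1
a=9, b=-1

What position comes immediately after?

First differences are (+0,+1), (+0,+0), (+0,-1), (+0,-2); their common second difference is (+0,-1) (constant acceleration).
step 5: a=9, b=-1 + (+0,-3) → a=9, b=-4

a=9, b=-4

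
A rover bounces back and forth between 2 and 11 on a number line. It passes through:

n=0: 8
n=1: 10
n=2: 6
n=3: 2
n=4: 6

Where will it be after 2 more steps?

8

The value travels 4 per step and bounces off the walls at 2 and 11.
  step 5: 6 → 10
  step 6: 10 → 8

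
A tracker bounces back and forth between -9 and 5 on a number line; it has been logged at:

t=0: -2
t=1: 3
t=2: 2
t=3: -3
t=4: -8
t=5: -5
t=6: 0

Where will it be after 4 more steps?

-8

The value reflects between -9 and 5, moving 5 per step.
  step 7: 0 → 5
  step 8: 5 → 0
  step 9: 0 → -5
  step 10: -5 → -8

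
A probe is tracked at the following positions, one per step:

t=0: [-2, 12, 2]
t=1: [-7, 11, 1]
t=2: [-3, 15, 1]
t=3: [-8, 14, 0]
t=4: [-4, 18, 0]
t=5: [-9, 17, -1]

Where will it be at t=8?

[-6, 24, -2]

Step-to-step displacements: [-5, -1, -1], [+4, +4, +0], [-5, -1, -1], [+4, +4, +0], [-5, -1, -1] — a repeating cycle of length 2.
step 6: apply [+4, +4, +0] → [-5, 21, -1]
step 7: apply [-5, -1, -1] → [-10, 20, -2]
step 8: apply [+4, +4, +0] → [-6, 24, -2]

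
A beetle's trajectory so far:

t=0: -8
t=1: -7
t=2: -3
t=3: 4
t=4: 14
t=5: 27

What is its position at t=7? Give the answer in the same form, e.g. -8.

Taking differences between consecutive positions: +1, +4, +7, +10, +13. These grow by +3 each step.
step 6: 27 + 16 → 43
step 7: 43 + 19 → 62

62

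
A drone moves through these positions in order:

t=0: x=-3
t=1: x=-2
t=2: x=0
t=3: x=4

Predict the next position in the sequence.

x=12

Consecutive displacements +1, +2, +4 scale by a factor of 2 each step.
step 4: 4 + 8 → x=12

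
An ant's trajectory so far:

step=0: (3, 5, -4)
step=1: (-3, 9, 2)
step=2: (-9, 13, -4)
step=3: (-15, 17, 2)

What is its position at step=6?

(-33, 29, -4)

The first coordinate changes by -6 each step, so at step 6 it is 3 + 6·(-6) = -33.
The second coordinate changes by +4 each step, so at step 6 it is 5 + 6·(4) = 29.
The third coordinate repeats the cycle [-4, 2] with period 2; step 6 mod 2 = 0, giving -4.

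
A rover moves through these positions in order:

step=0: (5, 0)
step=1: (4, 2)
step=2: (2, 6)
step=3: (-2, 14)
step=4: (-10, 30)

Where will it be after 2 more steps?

(-58, 126)

The jumps are (-1, +2), (-2, +4), (-4, +8), (-8, +16) — a geometric progression with ratio 2.
step 5: (-10, 30) + (-16, +32) → (-26, 62)
step 6: (-26, 62) + (-32, +64) → (-58, 126)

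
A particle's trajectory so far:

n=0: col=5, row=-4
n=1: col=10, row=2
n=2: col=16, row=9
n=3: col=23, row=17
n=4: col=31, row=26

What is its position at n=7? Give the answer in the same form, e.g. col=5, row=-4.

Successive displacements: (+5, +6), (+6, +7), (+7, +8), (+8, +9) — each changes by (+1, +1).
step 5: col=31, row=26 + (+9, +10) → col=40, row=36
step 6: col=40, row=36 + (+10, +11) → col=50, row=47
step 7: col=50, row=47 + (+11, +12) → col=61, row=59

col=61, row=59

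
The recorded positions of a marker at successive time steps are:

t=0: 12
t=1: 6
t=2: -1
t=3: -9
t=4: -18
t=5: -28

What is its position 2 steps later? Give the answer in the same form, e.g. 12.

First differences are -6, -7, -8, -9, -10; their common second difference is -1 (constant acceleration).
step 6: -28 − 11 → -39
step 7: -39 − 12 → -51

-51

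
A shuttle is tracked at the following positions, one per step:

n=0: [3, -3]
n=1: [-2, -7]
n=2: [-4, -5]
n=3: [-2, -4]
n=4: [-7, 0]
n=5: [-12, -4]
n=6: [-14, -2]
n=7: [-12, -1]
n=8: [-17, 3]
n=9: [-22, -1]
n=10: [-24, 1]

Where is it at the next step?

Step-to-step displacements: [-5, -4], [-2, +2], [+2, +1], [-5, +4], [-5, -4], [-2, +2], [+2, +1], [-5, +4], [-5, -4], [-2, +2] — a repeating cycle of length 4.
step 11: apply [+2, +1] → [-22, 2]

[-22, 2]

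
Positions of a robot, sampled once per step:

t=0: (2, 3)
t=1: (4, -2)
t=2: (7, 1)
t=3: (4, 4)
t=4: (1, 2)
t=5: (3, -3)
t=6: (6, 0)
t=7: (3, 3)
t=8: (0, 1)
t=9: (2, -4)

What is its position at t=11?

The moves between consecutive positions are (+2, -5), (+3, +3), (-3, +3), (-3, -2), (+2, -5), (+3, +3), (-3, +3), (-3, -2), (+2, -5); they repeat the 4-cycle [(+2, -5), (+3, +3), (-3, +3), (-3, -2)].
step 10: apply (+3, +3) → (5, -1)
step 11: apply (-3, +3) → (2, 2)

(2, 2)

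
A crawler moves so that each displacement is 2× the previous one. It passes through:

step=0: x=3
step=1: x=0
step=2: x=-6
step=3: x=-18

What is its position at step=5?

The jumps are -3, -6, -12 — a geometric progression with ratio 2.
step 4: -18 − 24 → x=-42
step 5: -42 − 48 → x=-90

x=-90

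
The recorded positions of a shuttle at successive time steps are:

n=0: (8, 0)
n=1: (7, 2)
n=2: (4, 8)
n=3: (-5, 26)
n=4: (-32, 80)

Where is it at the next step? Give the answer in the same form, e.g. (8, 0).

(-113, 242)

Consecutive displacements (-1, +2), (-3, +6), (-9, +18), (-27, +54) scale by a factor of 3 each step.
step 5: (-32, 80) + (-81, +162) → (-113, 242)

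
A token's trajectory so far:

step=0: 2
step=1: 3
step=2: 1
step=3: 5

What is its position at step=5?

13

The jumps are +1, -2, +4 — a geometric progression with ratio -2.
step 4: 5 − 8 → -3
step 5: -3 + 16 → 13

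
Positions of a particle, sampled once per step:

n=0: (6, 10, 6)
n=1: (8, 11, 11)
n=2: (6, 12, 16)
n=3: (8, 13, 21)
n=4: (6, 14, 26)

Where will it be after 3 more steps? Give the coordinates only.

(8, 17, 41)

The first coordinate repeats the cycle [6, 8] with period 2; step 7 mod 2 = 1, giving 8.
The second coordinate changes by +1 each step, so at step 7 it is 10 + 7·(1) = 17.
The third coordinate changes by +5 each step, so at step 7 it is 6 + 7·(5) = 41.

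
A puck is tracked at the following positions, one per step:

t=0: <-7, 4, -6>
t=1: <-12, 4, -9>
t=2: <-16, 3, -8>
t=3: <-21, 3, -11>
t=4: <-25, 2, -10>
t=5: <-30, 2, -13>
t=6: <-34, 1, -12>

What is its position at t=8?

Step-to-step displacements: <-5, +0, -3>, <-4, -1, +1>, <-5, +0, -3>, <-4, -1, +1>, <-5, +0, -3>, <-4, -1, +1> — a repeating cycle of length 2.
step 7: apply <-5, +0, -3> → <-39, 1, -15>
step 8: apply <-4, -1, +1> → <-43, 0, -14>

<-43, 0, -14>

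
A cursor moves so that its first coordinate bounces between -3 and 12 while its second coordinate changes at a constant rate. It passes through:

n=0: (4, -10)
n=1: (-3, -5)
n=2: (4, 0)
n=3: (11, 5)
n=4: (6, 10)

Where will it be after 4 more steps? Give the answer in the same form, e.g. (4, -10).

(8, 30)

The first coordinate travels 7 per step and bounces off the walls at -3 and 12.
  step 5: 6 → -1
  step 6: -1 → 2
  step 7: 2 → 9
  step 8: 9 → 8
The second coordinate changes by +5 each step: at step 8 it is 30.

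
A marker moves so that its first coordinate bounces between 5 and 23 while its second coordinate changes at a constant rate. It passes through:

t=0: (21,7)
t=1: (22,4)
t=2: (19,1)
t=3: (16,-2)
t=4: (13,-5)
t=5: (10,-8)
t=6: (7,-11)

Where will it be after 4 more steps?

(15,-23)

The first coordinate travels 3 per step and bounces off the walls at 5 and 23.
  step 7: 7 → 6
  step 8: 6 → 9
  step 9: 9 → 12
  step 10: 12 → 15
The second coordinate changes by -3 each step: at step 10 it is -23.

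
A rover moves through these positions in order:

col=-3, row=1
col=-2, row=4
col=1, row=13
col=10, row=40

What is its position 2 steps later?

Consecutive displacements (+1, +3), (+3, +9), (+9, +27) scale by a factor of 3 each step.
step 4: col=10, row=40 + (+27, +81) → col=37, row=121
step 5: col=37, row=121 + (+81, +243) → col=118, row=364

col=118, row=364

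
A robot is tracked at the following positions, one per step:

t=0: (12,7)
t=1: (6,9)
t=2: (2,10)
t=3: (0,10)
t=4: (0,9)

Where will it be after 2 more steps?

First differences are (-6,+2), (-4,+1), (-2,+0), (+0,-1); their common second difference is (+2,-1) (constant acceleration).
step 5: (0,9) + (+2,-2) → (2,7)
step 6: (2,7) + (+4,-3) → (6,4)

(6,4)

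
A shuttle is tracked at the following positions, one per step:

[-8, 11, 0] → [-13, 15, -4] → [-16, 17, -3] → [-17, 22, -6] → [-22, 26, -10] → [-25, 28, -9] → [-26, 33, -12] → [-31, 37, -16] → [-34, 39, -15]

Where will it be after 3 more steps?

[-43, 50, -21]

Differencing gives [-5, +4, -4], [-3, +2, +1], [-1, +5, -3], [-5, +4, -4], [-3, +2, +1], [-1, +5, -3], [-5, +4, -4], [-3, +2, +1]. This is the pattern [-5, +4, -4], [-3, +2, +1], [-1, +5, -3] repeated.
step 9: apply [-1, +5, -3] → [-35, 44, -18]
step 10: apply [-5, +4, -4] → [-40, 48, -22]
step 11: apply [-3, +2, +1] → [-43, 50, -21]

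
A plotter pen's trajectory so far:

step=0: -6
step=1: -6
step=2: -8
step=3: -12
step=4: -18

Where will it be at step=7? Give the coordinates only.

Taking differences between consecutive positions: +0, -2, -4, -6. These grow by -2 each step.
step 5: -18 − 8 → -26
step 6: -26 − 10 → -36
step 7: -36 − 12 → -48

-48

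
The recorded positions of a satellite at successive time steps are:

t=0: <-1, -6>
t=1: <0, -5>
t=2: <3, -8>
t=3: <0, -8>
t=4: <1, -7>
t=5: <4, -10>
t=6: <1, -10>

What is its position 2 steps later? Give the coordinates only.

<5, -12>

Step-to-step displacements: <+1, +1>, <+3, -3>, <-3, +0>, <+1, +1>, <+3, -3>, <-3, +0> — a repeating cycle of length 3.
step 7: apply <+1, +1> → <2, -9>
step 8: apply <+3, -3> → <5, -12>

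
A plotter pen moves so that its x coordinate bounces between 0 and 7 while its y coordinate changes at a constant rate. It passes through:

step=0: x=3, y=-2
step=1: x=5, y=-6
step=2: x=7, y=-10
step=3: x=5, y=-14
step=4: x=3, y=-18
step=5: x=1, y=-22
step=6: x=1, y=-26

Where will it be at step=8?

x=5, y=-34

The x coordinate travels 2 per step and bounces off the walls at 0 and 7.
  step 7: 1 → 3
  step 8: 3 → 5
The y coordinate changes by -4 each step: at step 8 it is -34.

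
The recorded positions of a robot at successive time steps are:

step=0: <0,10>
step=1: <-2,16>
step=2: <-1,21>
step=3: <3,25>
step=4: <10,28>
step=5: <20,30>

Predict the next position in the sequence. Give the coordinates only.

<33,31>

Successive displacements: <-2,+6>, <+1,+5>, <+4,+4>, <+7,+3>, <+10,+2> — each changes by <+3,-1>.
step 6: <20,30> + <+13,+1> → <33,31>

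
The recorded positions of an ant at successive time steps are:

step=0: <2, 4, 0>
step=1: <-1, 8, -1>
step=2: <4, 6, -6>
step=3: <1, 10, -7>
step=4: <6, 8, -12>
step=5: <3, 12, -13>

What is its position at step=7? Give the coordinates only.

<5, 14, -19>

Differencing gives <-3, +4, -1>, <+5, -2, -5>, <-3, +4, -1>, <+5, -2, -5>, <-3, +4, -1>. This is the pattern <-3, +4, -1>, <+5, -2, -5> repeated.
step 6: apply <+5, -2, -5> → <8, 10, -18>
step 7: apply <-3, +4, -1> → <5, 14, -19>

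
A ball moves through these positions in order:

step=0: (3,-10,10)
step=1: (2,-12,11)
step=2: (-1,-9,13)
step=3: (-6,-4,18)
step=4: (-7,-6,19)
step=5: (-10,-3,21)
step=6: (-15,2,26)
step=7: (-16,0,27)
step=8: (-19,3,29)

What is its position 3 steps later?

(-28,9,37)

Differencing gives (-1,-2,+1), (-3,+3,+2), (-5,+5,+5), (-1,-2,+1), (-3,+3,+2), (-5,+5,+5), (-1,-2,+1), (-3,+3,+2). This is the pattern (-1,-2,+1), (-3,+3,+2), (-5,+5,+5) repeated.
step 9: apply (-5,+5,+5) → (-24,8,34)
step 10: apply (-1,-2,+1) → (-25,6,35)
step 11: apply (-3,+3,+2) → (-28,9,37)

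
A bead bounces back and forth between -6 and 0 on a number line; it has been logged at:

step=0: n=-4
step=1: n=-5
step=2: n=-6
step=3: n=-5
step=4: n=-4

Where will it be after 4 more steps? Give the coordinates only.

The value travels 1 per step and bounces off the walls at -6 and 0.
  step 5: -4 → -3
  step 6: -3 → -2
  step 7: -2 → -1
  step 8: -1 → 0

n=0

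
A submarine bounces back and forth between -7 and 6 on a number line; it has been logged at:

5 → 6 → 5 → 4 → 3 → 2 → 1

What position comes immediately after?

0

The value reflects between -7 and 6, moving 1 per step.
  step 7: 1 → 0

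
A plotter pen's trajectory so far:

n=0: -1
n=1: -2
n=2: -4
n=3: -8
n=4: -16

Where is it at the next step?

-32

The jumps are -1, -2, -4, -8 — a geometric progression with ratio 2.
step 5: -16 − 16 → -32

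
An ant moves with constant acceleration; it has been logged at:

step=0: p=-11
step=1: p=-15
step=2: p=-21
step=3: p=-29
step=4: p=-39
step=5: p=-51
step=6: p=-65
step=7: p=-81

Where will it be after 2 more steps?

Taking differences between consecutive positions: -4, -6, -8, -10, -12, -14, -16. These grow by -2 each step.
step 8: -81 − 18 → p=-99
step 9: -99 − 20 → p=-119

p=-119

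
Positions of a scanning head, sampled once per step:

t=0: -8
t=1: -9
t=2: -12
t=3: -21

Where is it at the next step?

Consecutive displacements -1, -3, -9 scale by a factor of 3 each step.
step 4: -21 − 27 → -48

-48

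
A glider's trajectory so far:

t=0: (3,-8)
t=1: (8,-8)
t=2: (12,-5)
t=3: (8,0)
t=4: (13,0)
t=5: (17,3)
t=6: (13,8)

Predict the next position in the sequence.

(18,8)

Differencing gives (+5,+0), (+4,+3), (-4,+5), (+5,+0), (+4,+3), (-4,+5). This is the pattern (+5,+0), (+4,+3), (-4,+5) repeated.
step 7: apply (+5,+0) → (18,8)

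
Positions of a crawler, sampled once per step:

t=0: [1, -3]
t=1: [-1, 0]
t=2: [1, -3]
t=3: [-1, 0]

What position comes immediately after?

The jumps are [-2, +3], [+2, -3], [-2, +3] — a geometric progression with ratio -1.
step 4: [-1, 0] + [+2, -3] → [1, -3]

[1, -3]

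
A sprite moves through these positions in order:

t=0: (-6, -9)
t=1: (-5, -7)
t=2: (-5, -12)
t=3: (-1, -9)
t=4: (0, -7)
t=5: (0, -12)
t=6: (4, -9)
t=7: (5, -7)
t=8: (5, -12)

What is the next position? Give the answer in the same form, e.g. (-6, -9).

Differencing gives (+1, +2), (+0, -5), (+4, +3), (+1, +2), (+0, -5), (+4, +3), (+1, +2), (+0, -5). This is the pattern (+1, +2), (+0, -5), (+4, +3) repeated.
step 9: apply (+4, +3) → (9, -9)

(9, -9)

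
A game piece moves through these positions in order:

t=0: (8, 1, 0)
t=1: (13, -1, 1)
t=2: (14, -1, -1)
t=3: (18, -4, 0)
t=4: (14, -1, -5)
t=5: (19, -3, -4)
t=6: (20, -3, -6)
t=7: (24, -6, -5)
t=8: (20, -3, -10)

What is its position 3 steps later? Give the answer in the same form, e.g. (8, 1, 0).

Step-to-step displacements: (+5, -2, +1), (+1, +0, -2), (+4, -3, +1), (-4, +3, -5), (+5, -2, +1), (+1, +0, -2), (+4, -3, +1), (-4, +3, -5) — a repeating cycle of length 4.
step 9: apply (+5, -2, +1) → (25, -5, -9)
step 10: apply (+1, +0, -2) → (26, -5, -11)
step 11: apply (+4, -3, +1) → (30, -8, -10)

(30, -8, -10)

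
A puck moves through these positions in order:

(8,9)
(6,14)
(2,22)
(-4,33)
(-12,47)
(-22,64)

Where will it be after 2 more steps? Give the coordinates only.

(-48,107)

First differences are (-2,+5), (-4,+8), (-6,+11), (-8,+14), (-10,+17); their common second difference is (-2,+3) (constant acceleration).
step 6: (-22,64) + (-12,+20) → (-34,84)
step 7: (-34,84) + (-14,+23) → (-48,107)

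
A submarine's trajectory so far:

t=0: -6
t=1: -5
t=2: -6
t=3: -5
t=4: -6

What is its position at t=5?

Consecutive displacements +1, -1, +1, -1 scale by a factor of -1 each step.
step 5: -6 + 1 → -5

-5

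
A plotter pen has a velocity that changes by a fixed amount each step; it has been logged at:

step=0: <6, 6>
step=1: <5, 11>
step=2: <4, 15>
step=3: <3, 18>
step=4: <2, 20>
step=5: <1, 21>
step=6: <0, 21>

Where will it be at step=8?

First differences are <-1, +5>, <-1, +4>, <-1, +3>, <-1, +2>, <-1, +1>, <-1, +0>; their common second difference is <+0, -1> (constant acceleration).
step 7: <0, 21> + <-1, -1> → <-1, 20>
step 8: <-1, 20> + <-1, -2> → <-2, 18>

<-2, 18>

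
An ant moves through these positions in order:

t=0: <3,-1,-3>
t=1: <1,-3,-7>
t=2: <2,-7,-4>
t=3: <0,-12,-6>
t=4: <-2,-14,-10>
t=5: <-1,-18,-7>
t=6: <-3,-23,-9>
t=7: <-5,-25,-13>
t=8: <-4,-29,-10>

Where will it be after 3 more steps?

Step-to-step displacements: <-2,-2,-4>, <+1,-4,+3>, <-2,-5,-2>, <-2,-2,-4>, <+1,-4,+3>, <-2,-5,-2>, <-2,-2,-4>, <+1,-4,+3> — a repeating cycle of length 3.
step 9: apply <-2,-5,-2> → <-6,-34,-12>
step 10: apply <-2,-2,-4> → <-8,-36,-16>
step 11: apply <+1,-4,+3> → <-7,-40,-13>

<-7,-40,-13>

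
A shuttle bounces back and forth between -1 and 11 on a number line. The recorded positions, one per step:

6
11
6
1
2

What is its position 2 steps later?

10

The value reflects between -1 and 11, moving 5 per step.
  step 5: 2 → 7
  step 6: 7 → 10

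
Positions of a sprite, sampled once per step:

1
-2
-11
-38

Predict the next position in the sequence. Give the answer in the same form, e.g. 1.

Step-to-step displacements: -3, -9, -27; each is 3× the previous.
step 4: -38 − 81 → -119

-119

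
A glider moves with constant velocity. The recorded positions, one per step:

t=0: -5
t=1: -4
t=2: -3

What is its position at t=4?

Constant displacement of +1 per step.
step 3: -3 + 1 → -2
step 4: -2 + 1 → -1

-1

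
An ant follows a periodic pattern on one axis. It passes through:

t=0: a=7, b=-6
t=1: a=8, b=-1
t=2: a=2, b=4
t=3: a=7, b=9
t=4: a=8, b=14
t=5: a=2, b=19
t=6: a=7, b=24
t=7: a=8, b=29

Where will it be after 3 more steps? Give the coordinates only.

a=8, b=44

A: cycles through 7, 8, 2 every 3 steps. Step 10 lands at position 1 of the cycle → 8.
B: linear, +5 per step → 44 at step 10.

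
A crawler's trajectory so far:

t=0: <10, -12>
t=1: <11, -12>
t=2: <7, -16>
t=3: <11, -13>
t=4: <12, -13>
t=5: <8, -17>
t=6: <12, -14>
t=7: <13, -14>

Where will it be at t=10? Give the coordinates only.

<14, -15>

The moves between consecutive positions are <+1, +0>, <-4, -4>, <+4, +3>, <+1, +0>, <-4, -4>, <+4, +3>, <+1, +0>; they repeat the 3-cycle [<+1, +0>, <-4, -4>, <+4, +3>].
step 8: apply <-4, -4> → <9, -18>
step 9: apply <+4, +3> → <13, -15>
step 10: apply <+1, +0> → <14, -15>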